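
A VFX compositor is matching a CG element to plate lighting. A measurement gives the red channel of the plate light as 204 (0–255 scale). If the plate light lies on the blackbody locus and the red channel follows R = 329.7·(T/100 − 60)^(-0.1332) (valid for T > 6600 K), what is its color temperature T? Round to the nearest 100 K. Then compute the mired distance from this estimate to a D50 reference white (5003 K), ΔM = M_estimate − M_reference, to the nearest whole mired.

(t − 60)^(-0.1332) = 204/329.7 = 0.61874.
t − 60 = 0.61874^(1/-0.1332) = 0.61874^(-7.508) = 36.748, so t = 96.748.
T = 100·t = 9675 K → 9700 K to the nearest 100 K.
M_estimate = 10⁶/9700 = 103.09; M_reference = 10⁶/5003 = 199.88.
ΔM = 103.09 − 199.88 = -96.79 → -97 mireds.

-97 mireds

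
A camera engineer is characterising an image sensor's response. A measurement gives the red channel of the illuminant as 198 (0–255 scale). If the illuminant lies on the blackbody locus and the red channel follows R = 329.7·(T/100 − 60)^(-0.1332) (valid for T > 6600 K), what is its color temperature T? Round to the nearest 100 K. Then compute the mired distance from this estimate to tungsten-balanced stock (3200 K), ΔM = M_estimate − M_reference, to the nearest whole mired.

(t − 60)^(-0.1332) = 198/329.7 = 0.60055.
t − 60 = 0.60055^(1/-0.1332) = 0.60055^(-7.508) = 45.980, so t = 105.980.
T = 100·t = 10598 K → 10600 K to the nearest 100 K.
M_estimate = 10⁶/10600 = 94.34; M_reference = 10⁶/3200 = 312.50.
ΔM = 94.34 − 312.50 = -218.16 → -218 mireds.

-218 mireds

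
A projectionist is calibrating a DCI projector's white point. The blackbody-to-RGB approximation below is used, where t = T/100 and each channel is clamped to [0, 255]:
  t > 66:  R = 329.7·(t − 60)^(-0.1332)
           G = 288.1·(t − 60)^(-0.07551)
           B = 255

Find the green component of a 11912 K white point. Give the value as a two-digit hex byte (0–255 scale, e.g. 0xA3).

0xD4

t = 11912/100 = 119.12; the t > 66 branch applies.
G = 288.1·(119.12 − 60)^(-0.07551) = 288.1·59.12^(-0.07551) = 288.1·0.73488 = 211.719.
Rounded: 212; in hex, 0xD4.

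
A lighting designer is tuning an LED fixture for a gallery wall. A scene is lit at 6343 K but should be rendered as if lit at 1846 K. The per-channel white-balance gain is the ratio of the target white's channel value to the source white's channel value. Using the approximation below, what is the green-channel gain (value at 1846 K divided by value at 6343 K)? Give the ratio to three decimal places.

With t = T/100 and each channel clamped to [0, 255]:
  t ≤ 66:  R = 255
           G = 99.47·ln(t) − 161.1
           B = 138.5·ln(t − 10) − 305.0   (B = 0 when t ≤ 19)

0.512

At 6343 K (t = 63.43):
  G = 99.47·ln 63.43 − 161.1 = 99.47·4.1499 − 161.1 = 251.694.
At 1846 K (t = 18.46):
  G = 99.47·ln 18.46 − 161.1 = 99.47·2.9156 − 161.1 = 128.915.
Gain = 128.915 / 251.694 = 0.5122 → 0.512.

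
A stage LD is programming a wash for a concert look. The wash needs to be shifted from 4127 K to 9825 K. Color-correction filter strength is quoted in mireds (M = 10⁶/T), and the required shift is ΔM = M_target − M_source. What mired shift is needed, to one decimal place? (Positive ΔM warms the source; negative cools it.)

-140.5 mireds

M_source = 10⁶/4127 = 242.307; M_target = 10⁶/9825 = 101.781.
ΔM = 101.781 − 242.307 = -140.526 → -140.5 mireds, a cooling shift.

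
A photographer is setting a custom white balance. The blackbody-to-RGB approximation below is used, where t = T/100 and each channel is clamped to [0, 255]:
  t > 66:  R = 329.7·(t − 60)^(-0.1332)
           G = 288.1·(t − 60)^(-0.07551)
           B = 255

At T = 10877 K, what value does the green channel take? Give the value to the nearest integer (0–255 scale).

t = 10877/100 = 108.77; the t > 66 branch applies.
G = 288.1·(108.77 − 60)^(-0.07551) = 288.1·48.77^(-0.07551) = 288.1·0.74564 = 214.818.
Rounded: 215.

215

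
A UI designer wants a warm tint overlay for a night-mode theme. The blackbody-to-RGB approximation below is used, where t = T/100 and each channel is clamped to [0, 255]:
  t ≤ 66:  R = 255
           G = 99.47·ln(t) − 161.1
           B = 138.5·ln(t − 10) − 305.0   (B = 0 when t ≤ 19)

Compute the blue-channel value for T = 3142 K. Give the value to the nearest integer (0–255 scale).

t = 3142/100 = 31.42; the t ≤ 66 branch applies.
B = 138.5·ln(31.42 − 10) − 305.0 = 138.5·ln 21.42 − 305.0 = 138.5·3.0643 − 305.0 = 119.409.
Rounded: 119.

119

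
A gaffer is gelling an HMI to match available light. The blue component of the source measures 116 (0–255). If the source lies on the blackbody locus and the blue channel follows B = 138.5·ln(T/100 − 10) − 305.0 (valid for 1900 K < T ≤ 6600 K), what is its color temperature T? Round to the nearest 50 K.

3100 K

ln(t − 10) = (116 + 305.0) / 138.5 = 3.0397.
t − 10 = e^3.0397 = 20.899, so t = 30.899.
T = 100·t = 3090 K → 3100 K to the nearest 50 K.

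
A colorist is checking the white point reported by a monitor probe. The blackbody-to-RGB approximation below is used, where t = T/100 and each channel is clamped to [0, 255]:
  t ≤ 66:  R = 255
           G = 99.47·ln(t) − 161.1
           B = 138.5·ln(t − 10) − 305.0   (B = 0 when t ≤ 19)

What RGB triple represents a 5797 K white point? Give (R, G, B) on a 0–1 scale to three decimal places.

t = 5797/100 = 57.97; the t ≤ 66 branch applies.
R = 255 by definition for t ≤ 66.
G = 99.47·ln 57.97 − 161.1 = 99.47·4.0599 − 161.1 = 242.741.
B = 138.5·ln(57.97 − 10) − 305.0 = 138.5·ln 47.97 − 305.0 = 138.5·3.8706 − 305.0 = 231.075.
Dividing each by 255: (1.0000, 0.9519, 0.9062) → (1.000, 0.952, 0.906).

(1.000, 0.952, 0.906)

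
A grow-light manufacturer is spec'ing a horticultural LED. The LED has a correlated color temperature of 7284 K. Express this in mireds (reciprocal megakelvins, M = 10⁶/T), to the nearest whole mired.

137 mireds

M = 10⁶ / 7284 = 137.287 → 137 mireds.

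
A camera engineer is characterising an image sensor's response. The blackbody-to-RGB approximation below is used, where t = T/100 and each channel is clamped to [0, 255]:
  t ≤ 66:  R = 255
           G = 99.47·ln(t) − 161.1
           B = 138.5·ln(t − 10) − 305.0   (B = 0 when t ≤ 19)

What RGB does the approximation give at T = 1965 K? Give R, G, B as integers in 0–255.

t = 1965/100 = 19.65; the t ≤ 66 branch applies.
R = 255 by definition for t ≤ 66.
G = 99.47·ln 19.65 − 161.1 = 99.47·2.9781 − 161.1 = 135.129.
B = 138.5·ln(19.65 − 10) − 305.0 = 138.5·ln 9.65 − 305.0 = 138.5·2.2670 − 305.0 = 8.974.
Rounded: (255, 135, 9).

R=255, G=135, B=9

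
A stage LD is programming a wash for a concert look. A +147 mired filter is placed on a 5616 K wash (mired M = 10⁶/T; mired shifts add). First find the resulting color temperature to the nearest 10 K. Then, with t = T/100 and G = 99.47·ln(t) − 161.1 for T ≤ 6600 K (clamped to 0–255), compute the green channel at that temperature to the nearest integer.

180

M_in = 10⁶/5616 = 178.06; M_out = 178.06 + (+147) = 325.06.
T_out = 10⁶/325.06 = 3076.3 K → 3080 K; t = 30.8.
G = 99.47·ln 30.8 − 161.1 = 99.47·3.4275 − 161.1 = 179.835.
Rounded: 180.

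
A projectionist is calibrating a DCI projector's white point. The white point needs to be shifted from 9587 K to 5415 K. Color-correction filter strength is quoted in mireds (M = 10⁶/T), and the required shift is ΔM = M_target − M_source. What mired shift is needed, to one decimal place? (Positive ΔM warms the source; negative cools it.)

+80.4 mireds

M_source = 10⁶/9587 = 104.308; M_target = 10⁶/5415 = 184.672.
ΔM = 184.672 − 104.308 = 80.364 → +80.4 mireds, a warming shift.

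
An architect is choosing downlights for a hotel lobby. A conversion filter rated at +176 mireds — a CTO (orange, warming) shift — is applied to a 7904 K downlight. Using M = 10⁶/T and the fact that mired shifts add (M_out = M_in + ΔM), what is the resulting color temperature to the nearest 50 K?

3300 K

M_in = 10⁶/7904 = 126.52 mireds.
M_out = 126.52 + (+176) = 302.52 mireds.
T_out = 10⁶/302.52 = 3305.6 K → 3300 K.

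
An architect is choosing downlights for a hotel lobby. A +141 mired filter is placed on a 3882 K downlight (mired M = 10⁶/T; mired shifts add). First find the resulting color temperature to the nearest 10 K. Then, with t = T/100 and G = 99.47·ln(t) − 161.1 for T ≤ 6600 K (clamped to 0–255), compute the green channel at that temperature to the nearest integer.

M_in = 10⁶/3882 = 257.60; M_out = 257.60 + (+141) = 398.60.
T_out = 10⁶/398.60 = 2508.8 K → 2510 K; t = 25.1.
G = 99.47·ln 25.1 − 161.1 = 99.47·3.2229 − 161.1 = 159.479.
Rounded: 159.

159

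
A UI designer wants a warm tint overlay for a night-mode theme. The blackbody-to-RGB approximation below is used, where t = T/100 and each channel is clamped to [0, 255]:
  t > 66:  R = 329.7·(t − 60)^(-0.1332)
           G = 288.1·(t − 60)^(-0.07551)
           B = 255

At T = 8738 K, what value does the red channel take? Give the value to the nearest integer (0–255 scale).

212

t = 8738/100 = 87.38; the t > 66 branch applies.
R = 329.7·(87.38 − 60)^(-0.1332) = 329.7·27.38^(-0.1332) = 329.7·0.64348 = 212.155.
Rounded: 212.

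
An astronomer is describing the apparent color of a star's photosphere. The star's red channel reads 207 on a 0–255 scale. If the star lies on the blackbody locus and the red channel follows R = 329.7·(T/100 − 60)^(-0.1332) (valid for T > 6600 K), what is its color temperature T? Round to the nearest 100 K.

(t − 60)^(-0.1332) = 207/329.7 = 0.62784.
t − 60 = 0.62784^(1/-0.1332) = 0.62784^(-7.508) = 32.933, so t = 92.933.
T = 100·t = 9293 K → 9300 K to the nearest 100 K.

9300 K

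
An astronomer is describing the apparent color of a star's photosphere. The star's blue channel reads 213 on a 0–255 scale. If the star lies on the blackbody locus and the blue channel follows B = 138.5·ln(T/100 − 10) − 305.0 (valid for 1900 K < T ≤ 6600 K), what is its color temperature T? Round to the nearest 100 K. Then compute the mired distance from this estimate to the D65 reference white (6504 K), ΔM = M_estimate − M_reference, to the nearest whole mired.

+39 mireds

ln(t − 10) = (213 + 305.0) / 138.5 = 3.7401.
t − 10 = e^3.7401 = 42.101, so t = 52.101.
T = 100·t = 5210 K → 5200 K to the nearest 100 K.
M_estimate = 10⁶/5200 = 192.31; M_reference = 10⁶/6504 = 153.75.
ΔM = 192.31 − 153.75 = 38.56 → +39 mireds.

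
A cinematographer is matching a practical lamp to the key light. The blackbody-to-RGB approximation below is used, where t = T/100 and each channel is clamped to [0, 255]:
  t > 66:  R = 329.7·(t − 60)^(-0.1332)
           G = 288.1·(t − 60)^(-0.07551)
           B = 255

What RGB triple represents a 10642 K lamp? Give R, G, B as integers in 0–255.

t = 10642/100 = 106.42; the t > 66 branch applies.
R = 329.7·(106.42 − 60)^(-0.1332) = 329.7·46.42^(-0.1332) = 329.7·0.59978 = 197.749.
G = 288.1·(106.42 − 60)^(-0.07551) = 288.1·46.42^(-0.07551) = 288.1·0.74842 = 215.621.
B = 255 by definition for t > 66.
Rounded: (198, 216, 255).

R=198, G=216, B=255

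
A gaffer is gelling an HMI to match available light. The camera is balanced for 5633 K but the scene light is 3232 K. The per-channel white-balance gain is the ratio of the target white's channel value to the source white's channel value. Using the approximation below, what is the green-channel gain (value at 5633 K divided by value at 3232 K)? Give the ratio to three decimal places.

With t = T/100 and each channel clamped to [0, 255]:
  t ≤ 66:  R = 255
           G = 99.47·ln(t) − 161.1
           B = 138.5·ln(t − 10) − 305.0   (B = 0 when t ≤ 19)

At 3232 K (t = 32.32):
  G = 99.47·ln 32.32 − 161.1 = 99.47·3.4757 − 161.1 = 184.627.
At 5633 K (t = 56.33):
  G = 99.47·ln 56.33 − 161.1 = 99.47·4.0312 − 161.1 = 239.886.
Gain = 239.886 / 184.627 = 1.2993 → 1.299.

1.299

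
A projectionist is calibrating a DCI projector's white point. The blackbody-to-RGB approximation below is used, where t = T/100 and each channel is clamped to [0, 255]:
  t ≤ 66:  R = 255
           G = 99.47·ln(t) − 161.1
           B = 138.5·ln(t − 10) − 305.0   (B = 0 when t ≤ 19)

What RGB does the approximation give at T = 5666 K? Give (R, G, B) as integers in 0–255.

(255, 240, 227)

t = 5666/100 = 56.66; the t ≤ 66 branch applies.
R = 255 by definition for t ≤ 66.
G = 99.47·ln 56.66 − 161.1 = 99.47·4.0371 − 161.1 = 240.467.
B = 138.5·ln(56.66 − 10) − 305.0 = 138.5·ln 46.66 − 305.0 = 138.5·3.8429 − 305.0 = 227.240.
Rounded: (255, 240, 227).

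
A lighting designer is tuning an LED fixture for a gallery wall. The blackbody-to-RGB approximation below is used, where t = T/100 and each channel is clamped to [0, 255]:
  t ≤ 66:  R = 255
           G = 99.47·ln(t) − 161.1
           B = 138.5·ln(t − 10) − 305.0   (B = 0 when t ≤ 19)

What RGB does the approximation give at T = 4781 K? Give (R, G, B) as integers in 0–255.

(255, 224, 198)

t = 4781/100 = 47.81; the t ≤ 66 branch applies.
R = 255 by definition for t ≤ 66.
G = 99.47·ln 47.81 − 161.1 = 99.47·3.8672 − 161.1 = 223.574.
B = 138.5·ln(47.81 − 10) − 305.0 = 138.5·ln 37.81 − 305.0 = 138.5·3.6326 − 305.0 = 198.111.
Rounded: (255, 224, 198).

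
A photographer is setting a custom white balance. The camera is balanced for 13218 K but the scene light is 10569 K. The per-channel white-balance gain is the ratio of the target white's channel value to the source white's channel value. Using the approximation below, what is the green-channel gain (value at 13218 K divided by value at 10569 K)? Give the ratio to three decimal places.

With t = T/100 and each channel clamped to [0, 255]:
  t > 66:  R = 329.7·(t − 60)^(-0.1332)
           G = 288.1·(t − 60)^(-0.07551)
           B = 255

0.966

At 10569 K (t = 105.69):
  G = 288.1·(105.69 − 60)^(-0.07551) = 288.1·45.69^(-0.07551) = 288.1·0.74932 = 215.879.
At 13218 K (t = 132.18):
  G = 288.1·(132.18 − 60)^(-0.07551) = 288.1·72.18^(-0.07551) = 288.1·0.72389 = 208.552.
Gain = 208.552 / 215.879 = 0.9661 → 0.966.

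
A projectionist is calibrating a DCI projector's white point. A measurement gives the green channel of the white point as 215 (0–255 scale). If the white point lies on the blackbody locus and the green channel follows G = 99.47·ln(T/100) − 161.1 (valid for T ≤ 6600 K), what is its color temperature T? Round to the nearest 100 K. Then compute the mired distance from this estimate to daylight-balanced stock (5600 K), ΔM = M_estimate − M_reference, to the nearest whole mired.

+49 mireds

ln t = (215 + 161.1) / 99.47 = 3.7810.
t = e^3.7810 = 43.862.
T = 100·t = 4386 K → 4400 K to the nearest 100 K.
M_estimate = 10⁶/4400 = 227.27; M_reference = 10⁶/5600 = 178.57.
ΔM = 227.27 − 178.57 = 48.70 → +49 mireds.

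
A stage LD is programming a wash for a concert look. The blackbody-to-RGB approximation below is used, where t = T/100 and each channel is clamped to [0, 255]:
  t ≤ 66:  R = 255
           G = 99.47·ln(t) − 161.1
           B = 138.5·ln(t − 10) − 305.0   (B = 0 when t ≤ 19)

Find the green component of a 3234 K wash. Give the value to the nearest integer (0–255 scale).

t = 3234/100 = 32.34; the t ≤ 66 branch applies.
G = 99.47·ln 32.34 − 161.1 = 99.47·3.4763 − 161.1 = 184.688.
Rounded: 185.

185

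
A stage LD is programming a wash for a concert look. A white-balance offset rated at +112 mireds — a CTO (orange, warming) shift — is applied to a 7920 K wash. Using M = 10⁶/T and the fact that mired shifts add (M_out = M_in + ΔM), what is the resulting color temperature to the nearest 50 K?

4200 K

M_in = 10⁶/7920 = 126.26 mireds.
M_out = 126.26 + (+112) = 238.26 mireds.
T_out = 10⁶/238.26 = 4197.0 K → 4200 K.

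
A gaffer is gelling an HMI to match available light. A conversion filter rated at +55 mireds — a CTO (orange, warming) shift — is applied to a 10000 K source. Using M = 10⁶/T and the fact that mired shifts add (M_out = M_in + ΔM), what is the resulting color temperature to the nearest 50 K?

M_in = 10⁶/10000 = 100.00 mireds.
M_out = 100.00 + (+55) = 155.00 mireds.
T_out = 10⁶/155.00 = 6451.6 K → 6450 K.

6450 K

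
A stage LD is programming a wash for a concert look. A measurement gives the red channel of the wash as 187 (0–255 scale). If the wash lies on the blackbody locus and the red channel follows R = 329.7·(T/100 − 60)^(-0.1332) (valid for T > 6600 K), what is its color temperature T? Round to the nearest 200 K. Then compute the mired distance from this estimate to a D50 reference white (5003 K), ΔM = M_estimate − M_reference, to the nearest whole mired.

(t − 60)^(-0.1332) = 187/329.7 = 0.56718.
t − 60 = 0.56718^(1/-0.1332) = 0.56718^(-7.508) = 70.620, so t = 130.620.
T = 100·t = 13062 K → 13000 K to the nearest 200 K.
M_estimate = 10⁶/13000 = 76.92; M_reference = 10⁶/5003 = 199.88.
ΔM = 76.92 − 199.88 = -122.96 → -123 mireds.

-123 mireds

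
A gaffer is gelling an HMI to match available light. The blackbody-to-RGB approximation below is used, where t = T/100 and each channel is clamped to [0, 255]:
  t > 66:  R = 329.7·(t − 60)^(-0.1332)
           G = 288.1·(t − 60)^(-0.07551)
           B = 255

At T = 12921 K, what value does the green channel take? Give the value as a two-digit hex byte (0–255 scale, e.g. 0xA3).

0xD1

t = 12921/100 = 129.21; the t > 66 branch applies.
G = 288.1·(129.21 − 60)^(-0.07551) = 288.1·69.21^(-0.07551) = 288.1·0.72619 = 209.215.
Rounded: 209; in hex, 0xD1.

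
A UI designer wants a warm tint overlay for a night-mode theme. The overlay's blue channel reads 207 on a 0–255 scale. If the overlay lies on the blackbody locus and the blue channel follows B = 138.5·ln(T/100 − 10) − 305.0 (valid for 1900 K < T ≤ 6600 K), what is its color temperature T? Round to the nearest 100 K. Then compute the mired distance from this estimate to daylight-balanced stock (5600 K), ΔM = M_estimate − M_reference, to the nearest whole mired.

ln(t − 10) = (207 + 305.0) / 138.5 = 3.6968.
t − 10 = e^3.6968 = 40.316, so t = 50.316.
T = 100·t = 5032 K → 5000 K to the nearest 100 K.
M_estimate = 10⁶/5000 = 200.00; M_reference = 10⁶/5600 = 178.57.
ΔM = 200.00 − 178.57 = 21.43 → +21 mireds.

+21 mireds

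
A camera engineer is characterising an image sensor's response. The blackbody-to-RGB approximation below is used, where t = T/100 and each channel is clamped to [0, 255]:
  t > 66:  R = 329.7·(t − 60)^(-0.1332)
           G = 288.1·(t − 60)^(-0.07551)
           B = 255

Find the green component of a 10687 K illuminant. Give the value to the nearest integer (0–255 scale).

215

t = 10687/100 = 106.87; the t > 66 branch applies.
G = 288.1·(106.87 − 60)^(-0.07551) = 288.1·46.87^(-0.07551) = 288.1·0.74788 = 215.464.
Rounded: 215.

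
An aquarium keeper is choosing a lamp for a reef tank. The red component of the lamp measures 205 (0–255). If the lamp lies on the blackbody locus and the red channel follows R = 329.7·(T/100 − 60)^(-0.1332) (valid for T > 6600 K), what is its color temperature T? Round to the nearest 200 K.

9600 K

(t − 60)^(-0.1332) = 205/329.7 = 0.62178.
t − 60 = 0.62178^(1/-0.1332) = 0.62178^(-7.508) = 35.423, so t = 95.423.
T = 100·t = 9542 K → 9600 K to the nearest 200 K.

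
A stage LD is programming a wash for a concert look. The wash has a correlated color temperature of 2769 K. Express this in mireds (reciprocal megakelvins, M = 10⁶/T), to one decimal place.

M = 10⁶ / 2769 = 361.141 → 361.1 mireds.

361.1 mireds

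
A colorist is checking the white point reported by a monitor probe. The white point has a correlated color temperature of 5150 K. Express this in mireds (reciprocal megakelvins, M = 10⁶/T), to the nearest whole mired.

194 mireds

M = 10⁶ / 5150 = 194.175 → 194 mireds.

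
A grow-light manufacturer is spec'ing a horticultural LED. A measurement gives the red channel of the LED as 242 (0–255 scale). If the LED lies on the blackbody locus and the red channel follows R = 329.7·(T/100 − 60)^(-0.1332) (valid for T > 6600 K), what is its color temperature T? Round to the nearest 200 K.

7000 K

(t − 60)^(-0.1332) = 242/329.7 = 0.73400.
t − 60 = 0.73400^(1/-0.1332) = 0.73400^(-7.508) = 10.193, so t = 70.193.
T = 100·t = 7019 K → 7000 K to the nearest 200 K.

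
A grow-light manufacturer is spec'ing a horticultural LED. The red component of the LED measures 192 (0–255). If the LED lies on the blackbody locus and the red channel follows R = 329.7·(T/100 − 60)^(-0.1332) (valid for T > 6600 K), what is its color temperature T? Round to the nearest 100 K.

11800 K

(t − 60)^(-0.1332) = 192/329.7 = 0.58235.
t − 60 = 0.58235^(1/-0.1332) = 0.58235^(-7.508) = 57.929, so t = 117.929.
T = 100·t = 11793 K → 11800 K to the nearest 100 K.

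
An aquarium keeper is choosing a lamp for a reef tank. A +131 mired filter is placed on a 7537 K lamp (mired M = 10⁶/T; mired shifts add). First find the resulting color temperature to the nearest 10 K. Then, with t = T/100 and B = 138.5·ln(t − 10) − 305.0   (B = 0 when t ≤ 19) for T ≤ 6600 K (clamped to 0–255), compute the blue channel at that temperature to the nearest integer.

156

M_in = 10⁶/7537 = 132.68; M_out = 132.68 + (+131) = 263.68.
T_out = 10⁶/263.68 = 3792.5 K → 3790 K; t = 37.9.
B = 138.5·ln(37.9 − 10) − 305.0 = 138.5·ln 27.9 − 305.0 = 138.5·3.3286 − 305.0 = 156.015.
Rounded: 156.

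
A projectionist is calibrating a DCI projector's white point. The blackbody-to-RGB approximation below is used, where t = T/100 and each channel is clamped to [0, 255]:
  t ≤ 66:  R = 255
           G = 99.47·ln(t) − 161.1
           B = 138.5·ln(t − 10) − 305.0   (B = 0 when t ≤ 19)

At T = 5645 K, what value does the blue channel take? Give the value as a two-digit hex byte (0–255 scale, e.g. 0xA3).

0xE3

t = 5645/100 = 56.45; the t ≤ 66 branch applies.
B = 138.5·ln(56.45 − 10) − 305.0 = 138.5·ln 46.45 − 305.0 = 138.5·3.8384 − 305.0 = 226.615.
Rounded: 227; in hex, 0xE3.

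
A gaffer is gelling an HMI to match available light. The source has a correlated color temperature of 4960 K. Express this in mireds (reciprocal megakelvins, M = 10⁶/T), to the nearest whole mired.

202 mireds

M = 10⁶ / 4960 = 201.613 → 202 mireds.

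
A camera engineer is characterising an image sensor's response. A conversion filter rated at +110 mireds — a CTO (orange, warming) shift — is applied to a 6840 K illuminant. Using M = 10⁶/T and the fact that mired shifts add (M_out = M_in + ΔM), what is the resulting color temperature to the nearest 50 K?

M_in = 10⁶/6840 = 146.20 mireds.
M_out = 146.20 + (+110) = 256.20 mireds.
T_out = 10⁶/256.20 = 3903.2 K → 3900 K.

3900 K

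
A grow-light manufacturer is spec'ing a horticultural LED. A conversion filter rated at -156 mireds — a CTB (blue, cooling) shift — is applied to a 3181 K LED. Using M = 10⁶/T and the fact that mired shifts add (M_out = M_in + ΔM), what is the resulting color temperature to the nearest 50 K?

M_in = 10⁶/3181 = 314.37 mireds.
M_out = 314.37 + (-156) = 158.37 mireds.
T_out = 10⁶/158.37 = 6314.5 K → 6300 K.

6300 K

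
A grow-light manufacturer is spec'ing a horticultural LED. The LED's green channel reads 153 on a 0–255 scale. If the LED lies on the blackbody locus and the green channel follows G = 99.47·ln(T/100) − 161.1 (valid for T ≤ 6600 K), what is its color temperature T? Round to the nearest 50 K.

ln t = (153 + 161.1) / 99.47 = 3.1577.
t = e^3.1577 = 23.517.
T = 100·t = 2352 K → 2350 K to the nearest 50 K.

2350 K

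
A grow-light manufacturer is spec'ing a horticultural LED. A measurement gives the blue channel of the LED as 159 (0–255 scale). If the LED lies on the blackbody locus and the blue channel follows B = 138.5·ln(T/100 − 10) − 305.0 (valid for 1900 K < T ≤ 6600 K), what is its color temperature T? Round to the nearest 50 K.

3850 K

ln(t − 10) = (159 + 305.0) / 138.5 = 3.3502.
t − 10 = e^3.3502 = 28.508, so t = 38.508.
T = 100·t = 3851 K → 3850 K to the nearest 50 K.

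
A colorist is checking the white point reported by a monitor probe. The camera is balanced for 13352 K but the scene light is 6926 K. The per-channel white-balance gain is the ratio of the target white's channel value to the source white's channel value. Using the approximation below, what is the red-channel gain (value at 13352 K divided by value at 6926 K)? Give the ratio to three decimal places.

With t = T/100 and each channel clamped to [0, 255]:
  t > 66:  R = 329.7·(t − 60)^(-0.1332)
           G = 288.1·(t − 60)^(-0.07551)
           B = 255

At 6926 K (t = 69.26):
  R = 329.7·(69.26 − 60)^(-0.1332) = 329.7·9.26^(-0.1332) = 329.7·0.74344 = 245.113.
At 13352 K (t = 133.52):
  R = 329.7·(133.52 − 60)^(-0.1332) = 329.7·73.52^(-0.1332) = 329.7·0.56415 = 186.000.
Gain = 186.000 / 245.113 = 0.7588 → 0.759.

0.759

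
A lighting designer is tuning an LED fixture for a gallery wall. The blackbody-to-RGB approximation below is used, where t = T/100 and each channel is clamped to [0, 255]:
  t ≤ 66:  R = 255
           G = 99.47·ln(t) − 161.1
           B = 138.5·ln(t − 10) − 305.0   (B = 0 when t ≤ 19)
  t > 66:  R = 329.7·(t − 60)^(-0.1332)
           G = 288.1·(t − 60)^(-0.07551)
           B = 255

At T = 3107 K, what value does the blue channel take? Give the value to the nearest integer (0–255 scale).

t = 3107/100 = 31.07; the t ≤ 66 branch applies.
B = 138.5·ln(31.07 − 10) − 305.0 = 138.5·ln 21.07 − 305.0 = 138.5·3.0479 − 305.0 = 117.127.
Rounded: 117.

117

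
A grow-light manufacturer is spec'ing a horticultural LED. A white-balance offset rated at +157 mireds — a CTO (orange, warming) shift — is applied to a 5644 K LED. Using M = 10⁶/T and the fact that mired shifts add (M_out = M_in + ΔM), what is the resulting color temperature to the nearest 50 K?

M_in = 10⁶/5644 = 177.18 mireds.
M_out = 177.18 + (+157) = 334.18 mireds.
T_out = 10⁶/334.18 = 2992.4 K → 3000 K.

3000 K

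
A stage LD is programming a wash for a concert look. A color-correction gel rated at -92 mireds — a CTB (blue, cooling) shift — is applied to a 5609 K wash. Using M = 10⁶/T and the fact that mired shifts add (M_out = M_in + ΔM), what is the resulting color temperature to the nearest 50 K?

M_in = 10⁶/5609 = 178.28 mireds.
M_out = 178.28 + (-92) = 86.28 mireds.
T_out = 10⁶/86.28 = 11589.5 K → 11600 K.

11600 K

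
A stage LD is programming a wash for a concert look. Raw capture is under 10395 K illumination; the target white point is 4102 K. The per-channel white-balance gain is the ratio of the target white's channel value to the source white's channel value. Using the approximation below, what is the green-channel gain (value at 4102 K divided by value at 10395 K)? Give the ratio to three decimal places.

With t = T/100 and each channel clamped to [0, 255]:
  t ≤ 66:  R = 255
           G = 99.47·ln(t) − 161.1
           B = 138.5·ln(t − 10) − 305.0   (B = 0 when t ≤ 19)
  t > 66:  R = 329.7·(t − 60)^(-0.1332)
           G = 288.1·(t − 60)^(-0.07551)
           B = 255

0.962

At 10395 K (t = 103.95):
  G = 288.1·(103.95 − 60)^(-0.07551) = 288.1·43.95^(-0.07551) = 288.1·0.75152 = 216.513.
At 4102 K (t = 41.02):
  G = 99.47·ln 41.02 − 161.1 = 99.47·3.7141 − 161.1 = 208.338.
Gain = 208.338 / 216.513 = 0.9622 → 0.962.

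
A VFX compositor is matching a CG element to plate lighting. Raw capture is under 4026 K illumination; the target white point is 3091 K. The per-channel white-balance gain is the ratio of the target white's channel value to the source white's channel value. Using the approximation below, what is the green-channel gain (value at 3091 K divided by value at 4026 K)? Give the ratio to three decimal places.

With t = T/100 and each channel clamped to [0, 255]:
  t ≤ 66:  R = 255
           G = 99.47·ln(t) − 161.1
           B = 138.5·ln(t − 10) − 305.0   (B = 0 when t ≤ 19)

At 4026 K (t = 40.26):
  G = 99.47·ln 40.26 − 161.1 = 99.47·3.6954 − 161.1 = 206.477.
At 3091 K (t = 30.91):
  G = 99.47·ln 30.91 − 161.1 = 99.47·3.4311 − 161.1 = 180.190.
Gain = 180.190 / 206.477 = 0.8727 → 0.873.

0.873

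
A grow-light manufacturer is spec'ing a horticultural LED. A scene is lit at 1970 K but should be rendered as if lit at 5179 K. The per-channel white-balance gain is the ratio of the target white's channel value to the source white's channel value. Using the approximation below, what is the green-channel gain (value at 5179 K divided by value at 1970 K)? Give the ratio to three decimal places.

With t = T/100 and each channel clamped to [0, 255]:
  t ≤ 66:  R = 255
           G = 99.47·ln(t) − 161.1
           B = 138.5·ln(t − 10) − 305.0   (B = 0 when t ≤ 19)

1.710

At 1970 K (t = 19.7):
  G = 99.47·ln 19.7 − 161.1 = 99.47·2.9806 − 161.1 = 135.382.
At 5179 K (t = 51.79):
  G = 99.47·ln 51.79 − 161.1 = 99.47·3.9472 − 161.1 = 231.528.
Gain = 231.528 / 135.382 = 1.7102 → 1.710.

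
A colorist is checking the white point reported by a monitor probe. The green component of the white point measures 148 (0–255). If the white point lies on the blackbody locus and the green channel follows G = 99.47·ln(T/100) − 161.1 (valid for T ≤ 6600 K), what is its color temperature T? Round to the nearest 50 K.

ln t = (148 + 161.1) / 99.47 = 3.1075.
t = e^3.1075 = 22.364.
T = 100·t = 2236 K → 2250 K to the nearest 50 K.

2250 K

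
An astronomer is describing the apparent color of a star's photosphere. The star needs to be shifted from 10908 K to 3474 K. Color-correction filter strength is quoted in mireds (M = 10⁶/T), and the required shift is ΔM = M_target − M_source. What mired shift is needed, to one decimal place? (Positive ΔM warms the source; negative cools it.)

+196.2 mireds

M_source = 10⁶/10908 = 91.676; M_target = 10⁶/3474 = 287.853.
ΔM = 287.853 − 91.676 = 196.177 → +196.2 mireds, a warming shift.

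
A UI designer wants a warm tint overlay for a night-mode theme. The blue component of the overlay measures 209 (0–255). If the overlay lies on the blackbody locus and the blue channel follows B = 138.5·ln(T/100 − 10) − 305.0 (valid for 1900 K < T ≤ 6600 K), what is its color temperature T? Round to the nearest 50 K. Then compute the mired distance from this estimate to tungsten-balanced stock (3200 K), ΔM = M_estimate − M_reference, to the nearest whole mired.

ln(t − 10) = (209 + 305.0) / 138.5 = 3.7112.
t − 10 = e^3.7112 = 40.903, so t = 50.903.
T = 100·t = 5090 K → 5100 K to the nearest 50 K.
M_estimate = 10⁶/5100 = 196.08; M_reference = 10⁶/3200 = 312.50.
ΔM = 196.08 − 312.50 = -116.42 → -116 mireds.

-116 mireds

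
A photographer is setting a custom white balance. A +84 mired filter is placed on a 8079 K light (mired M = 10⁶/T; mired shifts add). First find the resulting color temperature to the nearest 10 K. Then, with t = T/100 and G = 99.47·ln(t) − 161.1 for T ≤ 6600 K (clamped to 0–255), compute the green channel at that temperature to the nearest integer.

M_in = 10⁶/8079 = 123.78; M_out = 123.78 + (+84) = 207.78.
T_out = 10⁶/207.78 = 4812.8 K → 4810 K; t = 48.1.
G = 99.47·ln 48.1 − 161.1 = 99.47·3.8733 − 161.1 = 224.175.
Rounded: 224.

224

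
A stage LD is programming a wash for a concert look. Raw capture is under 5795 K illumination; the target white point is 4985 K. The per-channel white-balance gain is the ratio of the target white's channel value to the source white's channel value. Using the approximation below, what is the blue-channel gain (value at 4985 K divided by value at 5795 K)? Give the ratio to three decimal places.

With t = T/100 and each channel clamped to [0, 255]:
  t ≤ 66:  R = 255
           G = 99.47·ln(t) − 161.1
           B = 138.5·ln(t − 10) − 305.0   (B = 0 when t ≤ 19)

0.889

At 5795 K (t = 57.95):
  B = 138.5·ln(57.95 − 10) − 305.0 = 138.5·ln 47.95 − 305.0 = 138.5·3.8702 − 305.0 = 231.017.
At 4985 K (t = 49.85):
  B = 138.5·ln(49.85 − 10) − 305.0 = 138.5·ln 39.85 − 305.0 = 138.5·3.6851 − 305.0 = 205.389.
Gain = 205.389 / 231.017 = 0.8891 → 0.889.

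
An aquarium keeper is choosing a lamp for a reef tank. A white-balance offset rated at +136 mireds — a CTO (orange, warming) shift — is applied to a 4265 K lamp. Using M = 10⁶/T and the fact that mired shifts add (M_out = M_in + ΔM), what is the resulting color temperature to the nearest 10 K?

M_in = 10⁶/4265 = 234.47 mireds.
M_out = 234.47 + (+136) = 370.47 mireds.
T_out = 10⁶/370.47 = 2699.3 K → 2700 K.

2700 K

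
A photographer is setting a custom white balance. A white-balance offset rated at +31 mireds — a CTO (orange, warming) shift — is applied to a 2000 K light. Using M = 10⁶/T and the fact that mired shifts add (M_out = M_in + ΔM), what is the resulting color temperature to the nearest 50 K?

1900 K

M_in = 10⁶/2000 = 500.00 mireds.
M_out = 500.00 + (+31) = 531.00 mireds.
T_out = 10⁶/531.00 = 1883.2 K → 1900 K.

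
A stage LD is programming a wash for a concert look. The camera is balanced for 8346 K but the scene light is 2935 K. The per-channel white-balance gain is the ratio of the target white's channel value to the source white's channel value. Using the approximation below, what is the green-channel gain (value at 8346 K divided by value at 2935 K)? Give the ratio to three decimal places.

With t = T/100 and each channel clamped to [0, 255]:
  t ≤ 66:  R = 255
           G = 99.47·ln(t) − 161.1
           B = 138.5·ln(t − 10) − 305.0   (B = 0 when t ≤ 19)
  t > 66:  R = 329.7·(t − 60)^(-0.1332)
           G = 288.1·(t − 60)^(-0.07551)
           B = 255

1.297

At 2935 K (t = 29.35):
  G = 99.47·ln 29.35 − 161.1 = 99.47·3.3793 − 161.1 = 175.038.
At 8346 K (t = 83.46):
  G = 288.1·(83.46 − 60)^(-0.07551) = 288.1·23.46^(-0.07551) = 288.1·0.78800 = 227.023.
Gain = 227.023 / 175.038 = 1.2970 → 1.297.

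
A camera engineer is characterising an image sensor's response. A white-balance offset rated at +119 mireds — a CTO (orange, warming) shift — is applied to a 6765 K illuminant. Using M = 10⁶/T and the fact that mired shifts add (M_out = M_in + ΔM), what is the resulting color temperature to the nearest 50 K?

3750 K

M_in = 10⁶/6765 = 147.82 mireds.
M_out = 147.82 + (+119) = 266.82 mireds.
T_out = 10⁶/266.82 = 3747.8 K → 3750 K.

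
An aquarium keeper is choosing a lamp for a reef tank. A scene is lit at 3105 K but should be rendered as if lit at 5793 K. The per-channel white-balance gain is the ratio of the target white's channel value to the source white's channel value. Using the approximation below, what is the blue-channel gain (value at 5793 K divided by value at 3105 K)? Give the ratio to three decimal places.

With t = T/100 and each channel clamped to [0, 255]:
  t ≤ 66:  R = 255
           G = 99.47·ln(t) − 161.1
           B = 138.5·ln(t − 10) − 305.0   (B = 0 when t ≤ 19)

At 3105 K (t = 31.05):
  B = 138.5·ln(31.05 − 10) − 305.0 = 138.5·ln 21.05 − 305.0 = 138.5·3.0469 − 305.0 = 116.996.
At 5793 K (t = 57.93):
  B = 138.5·ln(57.93 − 10) − 305.0 = 138.5·ln 47.93 − 305.0 = 138.5·3.8697 − 305.0 = 230.959.
Gain = 230.959 / 116.996 = 1.9741 → 1.974.

1.974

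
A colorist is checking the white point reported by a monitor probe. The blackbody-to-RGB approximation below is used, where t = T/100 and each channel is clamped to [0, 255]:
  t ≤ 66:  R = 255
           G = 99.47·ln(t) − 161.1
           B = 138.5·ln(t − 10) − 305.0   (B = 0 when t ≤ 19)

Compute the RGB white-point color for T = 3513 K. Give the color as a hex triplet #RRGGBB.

#FFC18E

t = 3513/100 = 35.13; the t ≤ 66 branch applies.
R = 255 by definition for t ≤ 66.
G = 99.47·ln 35.13 − 161.1 = 99.47·3.5591 − 161.1 = 192.919.
B = 138.5·ln(35.13 − 10) − 305.0 = 138.5·ln 25.13 − 305.0 = 138.5·3.2241 − 305.0 = 141.533.
Rounded: (255, 193, 142).
In hex: #FFC18E.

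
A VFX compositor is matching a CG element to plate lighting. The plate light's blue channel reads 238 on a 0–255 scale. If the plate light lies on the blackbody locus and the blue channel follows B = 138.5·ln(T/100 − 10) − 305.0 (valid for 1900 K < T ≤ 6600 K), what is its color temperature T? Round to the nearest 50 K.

ln(t − 10) = (238 + 305.0) / 138.5 = 3.9206.
t − 10 = e^3.9206 = 50.430, so t = 60.430.
T = 100·t = 6043 K → 6050 K to the nearest 50 K.

6050 K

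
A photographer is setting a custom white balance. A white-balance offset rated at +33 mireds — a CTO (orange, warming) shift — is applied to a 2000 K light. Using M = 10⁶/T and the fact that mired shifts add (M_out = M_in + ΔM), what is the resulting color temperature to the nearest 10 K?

M_in = 10⁶/2000 = 500.00 mireds.
M_out = 500.00 + (+33) = 533.00 mireds.
T_out = 10⁶/533.00 = 1876.2 K → 1880 K.

1880 K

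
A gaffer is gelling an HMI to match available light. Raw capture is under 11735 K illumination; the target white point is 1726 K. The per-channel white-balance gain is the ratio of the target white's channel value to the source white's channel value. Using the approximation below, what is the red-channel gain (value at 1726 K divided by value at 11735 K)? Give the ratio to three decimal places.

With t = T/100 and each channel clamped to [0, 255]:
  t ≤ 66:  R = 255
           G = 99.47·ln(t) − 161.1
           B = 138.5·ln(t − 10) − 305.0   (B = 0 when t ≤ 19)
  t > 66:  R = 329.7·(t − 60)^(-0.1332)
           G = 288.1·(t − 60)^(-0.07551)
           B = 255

1.326

At 11735 K (t = 117.35):
  R = 329.7·(117.35 − 60)^(-0.1332) = 329.7·57.35^(-0.1332) = 329.7·0.58313 = 192.257.
At 1726 K (t = 17.26):
  R = 255 by definition for t ≤ 66.
Gain = 255.000 / 192.257 = 1.3263 → 1.326.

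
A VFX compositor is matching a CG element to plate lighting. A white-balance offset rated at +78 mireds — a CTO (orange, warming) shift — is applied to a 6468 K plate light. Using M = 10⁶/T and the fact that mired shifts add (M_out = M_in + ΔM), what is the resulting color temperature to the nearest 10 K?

M_in = 10⁶/6468 = 154.61 mireds.
M_out = 154.61 + (+78) = 232.61 mireds.
T_out = 10⁶/232.61 = 4299.1 K → 4300 K.

4300 K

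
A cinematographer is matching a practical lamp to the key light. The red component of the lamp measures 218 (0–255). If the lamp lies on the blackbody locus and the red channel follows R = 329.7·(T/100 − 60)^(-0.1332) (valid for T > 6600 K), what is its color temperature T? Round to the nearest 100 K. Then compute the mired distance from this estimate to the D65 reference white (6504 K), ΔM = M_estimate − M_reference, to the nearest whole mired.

(t − 60)^(-0.1332) = 218/329.7 = 0.66121.
t − 60 = 0.66121^(1/-0.1332) = 0.66121^(-7.508) = 22.326, so t = 82.326.
T = 100·t = 8233 K → 8200 K to the nearest 100 K.
M_estimate = 10⁶/8200 = 121.95; M_reference = 10⁶/6504 = 153.75.
ΔM = 121.95 − 153.75 = -31.80 → -32 mireds.

-32 mireds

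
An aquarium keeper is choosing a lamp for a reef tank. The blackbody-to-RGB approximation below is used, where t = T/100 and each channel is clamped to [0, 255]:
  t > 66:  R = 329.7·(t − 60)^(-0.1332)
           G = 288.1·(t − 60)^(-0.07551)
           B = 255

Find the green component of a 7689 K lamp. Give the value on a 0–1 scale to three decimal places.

t = 7689/100 = 76.89; the t > 66 branch applies.
G = 288.1·(76.89 − 60)^(-0.07551) = 288.1·16.89^(-0.07551) = 288.1·0.80780 = 232.726.
On a 0–1 scale: 232.726/255 = 0.9127 → 0.913.

0.913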